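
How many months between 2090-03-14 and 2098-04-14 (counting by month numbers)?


From March 2090 to April 2098
8 years * 12 = 96 months, plus 1 month = 97

97 months


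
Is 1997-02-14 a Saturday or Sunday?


Anchor: Jan 1, 1997. With p = 1997 - 1 = 1996: (p + p//4 - p//100 + p//400) mod 7 = (1996 + 499 - 19 + 4) mod 7 = 2480 mod 7 = 2 -> Wednesday (Mon=0 ... Sun=6)
Day of year: 45; offset = 44
Weekday index = (2 + 44) mod 7 = 4 -> Friday
Weekend days: Saturday, Sunday

No


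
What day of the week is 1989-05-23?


Date: May 23, 1989
Anchor: Jan 1, 1989. With p = 1989 - 1 = 1988: (p + p//4 - p//100 + p//400) mod 7 = (1988 + 497 - 19 + 4) mod 7 = 2470 mod 7 = 6 -> Sunday (Mon=0 ... Sun=6)
Days before May (Jan-Apr): 120; offset = 120 + 23 - 1 = 142
Weekday index = (6 + 142) mod 7 = 1

Day of the week: Tuesday


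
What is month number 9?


Month 9 of 12

September


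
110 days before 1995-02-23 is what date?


Start: 1995-02-23, subtract 110 days
Back 23 days from February 23 reaches January 31, 1995 -> 87 left
January 1995 has 31 days -> back to December 31, 1994 -> 56 left
December 1994 has 31 days -> back to November 30, 1994 -> 25 left
November 1994: 30 - 25 = 5 -> lands on November 5

Result: 1994-11-05


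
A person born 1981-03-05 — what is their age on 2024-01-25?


Birth: 1981-03-05
Reference: 2024-01-25
Year difference: 2024 - 1981 = 43
Birthday not yet reached in 2024, subtract 1

42 years old


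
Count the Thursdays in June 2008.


June 2008 has 30 days
Anchor: Jan 1, 2008. With p = 2008 - 1 = 2007: (p + p//4 - p//100 + p//400) mod 7 = (2007 + 501 - 20 + 5) mod 7 = 2493 mod 7 = 1 -> Tuesday (Mon=0 ... Sun=6)
Days before June (Jan-May): 152; June 1 index = (1 + 152) mod 7 = 6 -> Sunday
First Thursday is June 5
Thursdays: 5, 12, 19, 26

4 Thursdays


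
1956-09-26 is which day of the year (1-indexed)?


Date: September 26, 1956
Days in months 1 through 8: 244
Plus 26 days in September

Day of year: 270


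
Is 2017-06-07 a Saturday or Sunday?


Anchor: Jan 1, 2017. With p = 2017 - 1 = 2016: (p + p//4 - p//100 + p//400) mod 7 = (2016 + 504 - 20 + 5) mod 7 = 2505 mod 7 = 6 -> Sunday (Mon=0 ... Sun=6)
Day of year: 158; offset = 157
Weekday index = (6 + 157) mod 7 = 2 -> Wednesday
Weekend days: Saturday, Sunday

No


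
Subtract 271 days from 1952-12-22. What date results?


Start: 1952-12-22, subtract 271 days
Back 22 days from December 22 reaches November 30, 1952 -> 249 left
November 1952 has 30 days -> back to October 31, 1952 -> 219 left
October 1952 has 31 days -> back to September 30, 1952 -> 188 left
September 1952 has 30 days -> back to August 31, 1952 -> 158 left
August 1952 has 31 days -> back to July 31, 1952 -> 127 left
July 1952 has 31 days -> back to June 30, 1952 -> 96 left
June 1952 has 30 days -> back to May 31, 1952 -> 66 left
May 1952 has 31 days -> back to April 30, 1952 -> 35 left
April 1952 has 30 days -> back to March 31, 1952 -> 5 left
March 1952: 31 - 5 = 26 -> lands on March 26

Result: 1952-03-26


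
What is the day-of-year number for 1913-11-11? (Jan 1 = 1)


Date: November 11, 1913
Days in months 1 through 10: 304
Plus 11 days in November

Day of year: 315


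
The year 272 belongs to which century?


Century = (year - 1) // 100 + 1
= (272 - 1) // 100 + 1
= 271 // 100 + 1
= 2 + 1

3rd century


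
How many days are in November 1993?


November 1993

30 days


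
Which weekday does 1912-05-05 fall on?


Date: May 5, 1912
Anchor: Jan 1, 1912. With p = 1912 - 1 = 1911: (p + p//4 - p//100 + p//400) mod 7 = (1911 + 477 - 19 + 4) mod 7 = 2373 mod 7 = 0 -> Monday (Mon=0 ... Sun=6)
Days before May (Jan-Apr): 121; offset = 121 + 5 - 1 = 125
Weekday index = (0 + 125) mod 7 = 6

Day of the week: Sunday


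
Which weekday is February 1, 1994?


Target: February 1, 1994
Anchor: Jan 1, 1994. With p = 1994 - 1 = 1993: (p + p//4 - p//100 + p//400) mod 7 = (1993 + 498 - 19 + 4) mod 7 = 2476 mod 7 = 5 -> Saturday (Mon=0 ... Sun=6)
Days before February (Jan): 31 days
Weekday index = (5 + 31) mod 7 = 1

Tuesday


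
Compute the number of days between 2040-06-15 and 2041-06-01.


From 2040-06-15 to 2041-06-01
2040-06-15: days before June = 31 + 29 + 31 + 30 + 31 = 152 (2040 is a leap year); day of year = 152 + 15 = 167
2041-06-01: days before June = 31 + 28 + 31 + 30 + 31 = 151 (2041 is not a leap year); day of year = 151 + 1 = 152
Rest of 2040: 366 - 167 = 199
Total = 199 + 152 = 351

351 days


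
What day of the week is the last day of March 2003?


March 2003 has 31 days
Anchor: Jan 1, 2003. With p = 2003 - 1 = 2002: (p + p//4 - p//100 + p//400) mod 7 = (2002 + 500 - 20 + 5) mod 7 = 2487 mod 7 = 2 -> Wednesday (Mon=0 ... Sun=6)
Days before March (Jan-Feb): 59; March 1 index = (2 + 59) mod 7 = 5 -> Saturday
Last day offset: 31 - 1 = 30 days
Weekday index = (5 + 30) mod 7 = 0

Monday, March 31


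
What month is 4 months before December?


December is month 12
12 - 4 = 8

August


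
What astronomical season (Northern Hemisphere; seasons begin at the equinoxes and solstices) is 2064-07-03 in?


Date: July 3
Astronomical Summer (approx.; exact equinox/solstice day varies by year): June 21 to September 21
July 3 falls within the Summer window

Summer


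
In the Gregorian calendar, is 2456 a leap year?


Gregorian leap year rule: divisible by 4, but not by 100, unless also by 400.
2456 is divisible by 4 but not 100 -> leap year

Yes


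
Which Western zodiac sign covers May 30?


Date: May 30
Conventional tropical zodiac dates: Gemini from May 21 onward; Cancer starts June 21
May 30 falls within the Gemini range

Gemini


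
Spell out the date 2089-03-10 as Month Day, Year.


ISO 2089-03-10 parses as year=2089, month=03, day=10
Month 3 -> March

March 10, 2089


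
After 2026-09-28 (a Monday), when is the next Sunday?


Current: Monday
Target: Sunday
Days ahead: 6

Next Sunday: 2026-10-04


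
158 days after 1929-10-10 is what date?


Start: 1929-10-10, add 158 days
October 1929 has 31 days: 31 - 10 = 21 days to October 31 -> 137 left
November 1929 has 30 days -> 107 left
December 1929 has 31 days -> 76 left
January 1930 has 31 days -> 45 left
February 1930 has 28 days -> 17 left
March 1930: 17 <= 31 -> lands on March 17

Result: 1930-03-17


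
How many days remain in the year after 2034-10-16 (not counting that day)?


Day of year: 289 of 365
Remaining = 365 - 289

76 days


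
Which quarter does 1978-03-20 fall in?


Month: March (month 3)
Q1: Jan-Mar, Q2: Apr-Jun, Q3: Jul-Sep, Q4: Oct-Dec

Q1


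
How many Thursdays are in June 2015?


June 2015 has 30 days
Anchor: Jan 1, 2015. With p = 2015 - 1 = 2014: (p + p//4 - p//100 + p//400) mod 7 = (2014 + 503 - 20 + 5) mod 7 = 2502 mod 7 = 3 -> Thursday (Mon=0 ... Sun=6)
Days before June (Jan-May): 151; June 1 index = (3 + 151) mod 7 = 0 -> Monday
First Thursday is June 4
Thursdays: 4, 11, 18, 25

4 Thursdays


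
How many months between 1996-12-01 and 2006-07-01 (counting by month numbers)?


From December 1996 to July 2006
10 years * 12 = 120 months, minus 5 months = 115

115 months


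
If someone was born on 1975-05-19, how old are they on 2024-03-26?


Birth: 1975-05-19
Reference: 2024-03-26
Year difference: 2024 - 1975 = 49
Birthday not yet reached in 2024, subtract 1

48 years old


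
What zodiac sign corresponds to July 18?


Date: July 18
Conventional tropical zodiac dates: Cancer from June 21 onward; Leo starts July 23
July 18 falls within the Cancer range

Cancer


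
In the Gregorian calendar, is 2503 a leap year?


Gregorian leap year rule: divisible by 4, but not by 100, unless also by 400.
2503 is not divisible by 4 -> not a leap year

No


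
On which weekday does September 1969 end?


September 1969 has 30 days
Anchor: Jan 1, 1969. With p = 1969 - 1 = 1968: (p + p//4 - p//100 + p//400) mod 7 = (1968 + 492 - 19 + 4) mod 7 = 2445 mod 7 = 2 -> Wednesday (Mon=0 ... Sun=6)
Days before September (Jan-Aug): 243; September 1 index = (2 + 243) mod 7 = 0 -> Monday
Last day offset: 30 - 1 = 29 days
Weekday index = (0 + 29) mod 7 = 1

Tuesday, September 30


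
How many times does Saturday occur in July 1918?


July 1918 has 31 days
Anchor: Jan 1, 1918. With p = 1918 - 1 = 1917: (p + p//4 - p//100 + p//400) mod 7 = (1917 + 479 - 19 + 4) mod 7 = 2381 mod 7 = 1 -> Tuesday (Mon=0 ... Sun=6)
Days before July (Jan-Jun): 181; July 1 index = (1 + 181) mod 7 = 0 -> Monday
First Saturday is July 6
Saturdays: 6, 13, 20, 27

4 Saturdays


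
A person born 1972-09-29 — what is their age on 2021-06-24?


Birth: 1972-09-29
Reference: 2021-06-24
Year difference: 2021 - 1972 = 49
Birthday not yet reached in 2021, subtract 1

48 years old


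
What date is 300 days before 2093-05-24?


Start: 2093-05-24, subtract 300 days
Back 24 days from May 24 reaches April 30, 2093 -> 276 left
April 2093 has 30 days -> back to March 31, 2093 -> 246 left
March 2093 has 31 days -> back to February 28, 2093 -> 215 left
February 2093 has 28 days -> back to January 31, 2093 -> 187 left
January 2093 has 31 days -> back to December 31, 2092 -> 156 left
December 2092 has 31 days -> back to November 30, 2092 -> 125 left
November 2092 has 30 days -> back to October 31, 2092 -> 95 left
October 2092 has 31 days -> back to September 30, 2092 -> 64 left
September 2092 has 30 days -> back to August 31, 2092 -> 34 left
August 2092 has 31 days -> back to July 31, 2092 -> 3 left
July 2092: 31 - 3 = 28 -> lands on July 28

Result: 2092-07-28


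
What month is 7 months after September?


September is month 9
9 + 7 = 16; wrap: 16 - 12 = 4

April


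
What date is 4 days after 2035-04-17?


Start: 2035-04-17, add 4 days
April 2035 has 30 days; 17 + 4 = 21 stays within April

Result: 2035-04-21


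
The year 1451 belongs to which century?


Century = (year - 1) // 100 + 1
= (1451 - 1) // 100 + 1
= 1450 // 100 + 1
= 14 + 1

15th century


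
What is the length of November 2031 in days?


November 2031

30 days


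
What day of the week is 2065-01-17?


Date: January 17, 2065
Anchor: Jan 1, 2065. With p = 2065 - 1 = 2064: (p + p//4 - p//100 + p//400) mod 7 = (2064 + 516 - 20 + 5) mod 7 = 2565 mod 7 = 3 -> Thursday (Mon=0 ... Sun=6)
Days into year = 17 - 1 = 16
Weekday index = (3 + 16) mod 7 = 5

Day of the week: Saturday


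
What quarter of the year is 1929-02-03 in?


Month: February (month 2)
Q1: Jan-Mar, Q2: Apr-Jun, Q3: Jul-Sep, Q4: Oct-Dec

Q1


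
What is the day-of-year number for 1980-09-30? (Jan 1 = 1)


Date: September 30, 1980
Days in months 1 through 8: 244
Plus 30 days in September

Day of year: 274


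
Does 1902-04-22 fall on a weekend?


Anchor: Jan 1, 1902. With p = 1902 - 1 = 1901: (p + p//4 - p//100 + p//400) mod 7 = (1901 + 475 - 19 + 4) mod 7 = 2361 mod 7 = 2 -> Wednesday (Mon=0 ... Sun=6)
Day of year: 112; offset = 111
Weekday index = (2 + 111) mod 7 = 1 -> Tuesday
Weekend days: Saturday, Sunday

No


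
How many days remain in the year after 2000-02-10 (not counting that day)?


Day of year: 41 of 366
Remaining = 366 - 41

325 days


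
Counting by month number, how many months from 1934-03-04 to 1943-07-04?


From March 1934 to July 1943
9 years * 12 = 108 months, plus 4 months = 112

112 months


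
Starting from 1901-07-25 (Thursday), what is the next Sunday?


Current: Thursday
Target: Sunday
Days ahead: 3

Next Sunday: 1901-07-28


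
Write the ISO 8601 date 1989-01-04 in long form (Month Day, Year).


ISO 1989-01-04 parses as year=1989, month=01, day=04
Month 1 -> January

January 4, 1989


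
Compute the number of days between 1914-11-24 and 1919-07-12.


From 1914-11-24 to 1919-07-12
1914-11-24: days before November = 31 + 28 + 31 + 30 + 31 + 30 + 31 + 31 + 30 + 31 = 304 (1914 is not a leap year); day of year = 304 + 24 = 328
1919-07-12: days before July = 31 + 28 + 31 + 30 + 31 + 30 = 181 (1919 is not a leap year); day of year = 181 + 12 = 193
Rest of 1914: 365 - 328 = 37
Full years 1915 (365), 1916 (366), 1917 (365), 1918 (365): 1461
Total = 37 + 1461 + 193 = 1691

1691 days


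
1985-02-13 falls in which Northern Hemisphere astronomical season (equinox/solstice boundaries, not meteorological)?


Date: February 13
Astronomical Winter (approx.; exact equinox/solstice day varies by year): December 21 to March 19
February 13 falls within the Winter window

Winter


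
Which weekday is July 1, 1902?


Target: July 1, 1902
Anchor: Jan 1, 1902. With p = 1902 - 1 = 1901: (p + p//4 - p//100 + p//400) mod 7 = (1901 + 475 - 19 + 4) mod 7 = 2361 mod 7 = 2 -> Wednesday (Mon=0 ... Sun=6)
Days before July (Jan-Jun): 181 days
Weekday index = (2 + 181) mod 7 = 1

Tuesday


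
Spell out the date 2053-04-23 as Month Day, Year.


ISO 2053-04-23 parses as year=2053, month=04, day=23
Month 4 -> April

April 23, 2053


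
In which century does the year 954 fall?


Century = (year - 1) // 100 + 1
= (954 - 1) // 100 + 1
= 953 // 100 + 1
= 9 + 1

10th century


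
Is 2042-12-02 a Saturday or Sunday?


Anchor: Jan 1, 2042. With p = 2042 - 1 = 2041: (p + p//4 - p//100 + p//400) mod 7 = (2041 + 510 - 20 + 5) mod 7 = 2536 mod 7 = 2 -> Wednesday (Mon=0 ... Sun=6)
Day of year: 336; offset = 335
Weekday index = (2 + 335) mod 7 = 1 -> Tuesday
Weekend days: Saturday, Sunday

No


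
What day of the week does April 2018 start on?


Target: April 1, 2018
Anchor: Jan 1, 2018. With p = 2018 - 1 = 2017: (p + p//4 - p//100 + p//400) mod 7 = (2017 + 504 - 20 + 5) mod 7 = 2506 mod 7 = 0 -> Monday (Mon=0 ... Sun=6)
Days before April (Jan-Mar): 90 days
Weekday index = (0 + 90) mod 7 = 6

Sunday


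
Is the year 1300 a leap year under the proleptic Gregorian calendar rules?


Gregorian leap year rule: divisible by 4, but not by 100, unless also by 400.
1300 is divisible by 100 but not 400 -> not a leap year

No


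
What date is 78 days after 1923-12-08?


Start: 1923-12-08, add 78 days
December 1923 has 31 days: 31 - 8 = 23 days to December 31 -> 55 left
January 1924 has 31 days -> 24 left
February 1924: 24 <= 29 -> lands on February 24

Result: 1924-02-24


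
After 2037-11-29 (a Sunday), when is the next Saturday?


Current: Sunday
Target: Saturday
Days ahead: 6

Next Saturday: 2037-12-05


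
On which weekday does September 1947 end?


September 1947 has 30 days
Anchor: Jan 1, 1947. With p = 1947 - 1 = 1946: (p + p//4 - p//100 + p//400) mod 7 = (1946 + 486 - 19 + 4) mod 7 = 2417 mod 7 = 2 -> Wednesday (Mon=0 ... Sun=6)
Days before September (Jan-Aug): 243; September 1 index = (2 + 243) mod 7 = 0 -> Monday
Last day offset: 30 - 1 = 29 days
Weekday index = (0 + 29) mod 7 = 1

Tuesday, September 30


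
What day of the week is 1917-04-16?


Date: April 16, 1917
Anchor: Jan 1, 1917. With p = 1917 - 1 = 1916: (p + p//4 - p//100 + p//400) mod 7 = (1916 + 479 - 19 + 4) mod 7 = 2380 mod 7 = 0 -> Monday (Mon=0 ... Sun=6)
Days before April (Jan-Mar): 90; offset = 90 + 16 - 1 = 105
Weekday index = (0 + 105) mod 7 = 0

Day of the week: Monday


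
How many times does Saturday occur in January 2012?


January 2012 has 31 days
Anchor: Jan 1, 2012. With p = 2012 - 1 = 2011: (p + p//4 - p//100 + p//400) mod 7 = (2011 + 502 - 20 + 5) mod 7 = 2498 mod 7 = 6 -> Sunday (Mon=0 ... Sun=6)
January 1 is the anchor itself -> Sunday
First Saturday is January 7
Saturdays: 7, 14, 21, 28

4 Saturdays


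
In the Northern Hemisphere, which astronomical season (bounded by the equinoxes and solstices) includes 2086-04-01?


Date: April 1
Astronomical Spring (approx.; exact equinox/solstice day varies by year): March 20 to June 20
April 1 falls within the Spring window

Spring


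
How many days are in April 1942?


April 1942

30 days


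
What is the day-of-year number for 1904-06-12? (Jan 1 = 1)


Date: June 12, 1904
Days in months 1 through 5: 152
Plus 12 days in June

Day of year: 164


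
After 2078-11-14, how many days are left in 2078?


Day of year: 318 of 365
Remaining = 365 - 318

47 days


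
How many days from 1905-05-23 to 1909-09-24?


From 1905-05-23 to 1909-09-24
1905-05-23: days before May = 31 + 28 + 31 + 30 = 120 (1905 is not a leap year); day of year = 120 + 23 = 143
1909-09-24: days before September = 31 + 28 + 31 + 30 + 31 + 30 + 31 + 31 = 243 (1909 is not a leap year); day of year = 243 + 24 = 267
Rest of 1905: 365 - 143 = 222
Full years 1906 (365), 1907 (365), 1908 (366): 1096
Total = 222 + 1096 + 267 = 1585

1585 days


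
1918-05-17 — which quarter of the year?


Month: May (month 5)
Q1: Jan-Mar, Q2: Apr-Jun, Q3: Jul-Sep, Q4: Oct-Dec

Q2


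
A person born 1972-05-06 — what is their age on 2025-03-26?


Birth: 1972-05-06
Reference: 2025-03-26
Year difference: 2025 - 1972 = 53
Birthday not yet reached in 2025, subtract 1

52 years old


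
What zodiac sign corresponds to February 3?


Date: February 3
Conventional tropical zodiac dates: Aquarius from January 20 onward; Pisces starts February 19
February 3 falls within the Aquarius range

Aquarius


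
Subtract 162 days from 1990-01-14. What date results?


Start: 1990-01-14, subtract 162 days
Back 14 days from January 14 reaches December 31, 1989 -> 148 left
December 1989 has 31 days -> back to November 30, 1989 -> 117 left
November 1989 has 30 days -> back to October 31, 1989 -> 87 left
October 1989 has 31 days -> back to September 30, 1989 -> 56 left
September 1989 has 30 days -> back to August 31, 1989 -> 26 left
August 1989: 31 - 26 = 5 -> lands on August 5

Result: 1989-08-05


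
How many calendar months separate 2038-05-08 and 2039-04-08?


From May 2038 to April 2039
1 year * 12 = 12 months, minus 1 month = 11

11 months


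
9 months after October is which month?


October is month 10
10 + 9 = 19; wrap: 19 - 12 = 7

July


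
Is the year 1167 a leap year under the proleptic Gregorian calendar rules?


Gregorian leap year rule: divisible by 4, but not by 100, unless also by 400.
1167 is not divisible by 4 -> not a leap year

No


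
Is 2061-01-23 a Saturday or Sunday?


Anchor: Jan 1, 2061. With p = 2061 - 1 = 2060: (p + p//4 - p//100 + p//400) mod 7 = (2060 + 515 - 20 + 5) mod 7 = 2560 mod 7 = 5 -> Saturday (Mon=0 ... Sun=6)
Day of year: 23; offset = 22
Weekday index = (5 + 22) mod 7 = 6 -> Sunday
Weekend days: Saturday, Sunday

Yes


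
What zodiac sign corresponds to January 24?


Date: January 24
Conventional tropical zodiac dates: Aquarius from January 20 onward; Pisces starts February 19
January 24 falls within the Aquarius range

Aquarius


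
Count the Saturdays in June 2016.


June 2016 has 30 days
Anchor: Jan 1, 2016. With p = 2016 - 1 = 2015: (p + p//4 - p//100 + p//400) mod 7 = (2015 + 503 - 20 + 5) mod 7 = 2503 mod 7 = 4 -> Friday (Mon=0 ... Sun=6)
Days before June (Jan-May): 152; June 1 index = (4 + 152) mod 7 = 2 -> Wednesday
First Saturday is June 4
Saturdays: 4, 11, 18, 25

4 Saturdays


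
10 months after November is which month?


November is month 11
11 + 10 = 21; wrap: 21 - 12 = 9

September


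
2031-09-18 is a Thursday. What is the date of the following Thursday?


Current: Thursday
Target: Thursday
Days ahead: 7

Next Thursday: 2031-09-25


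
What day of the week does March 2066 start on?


Target: March 1, 2066
Anchor: Jan 1, 2066. With p = 2066 - 1 = 2065: (p + p//4 - p//100 + p//400) mod 7 = (2065 + 516 - 20 + 5) mod 7 = 2566 mod 7 = 4 -> Friday (Mon=0 ... Sun=6)
Days before March (Jan-Feb): 59 days
Weekday index = (4 + 59) mod 7 = 0

Monday


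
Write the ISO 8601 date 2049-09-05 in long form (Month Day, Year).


ISO 2049-09-05 parses as year=2049, month=09, day=05
Month 9 -> September

September 5, 2049


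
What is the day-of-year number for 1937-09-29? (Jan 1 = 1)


Date: September 29, 1937
Days in months 1 through 8: 243
Plus 29 days in September

Day of year: 272


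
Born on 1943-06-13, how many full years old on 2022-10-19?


Birth: 1943-06-13
Reference: 2022-10-19
Year difference: 2022 - 1943 = 79

79 years old


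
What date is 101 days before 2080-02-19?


Start: 2080-02-19, subtract 101 days
Back 19 days from February 19 reaches January 31, 2080 -> 82 left
January 2080 has 31 days -> back to December 31, 2079 -> 51 left
December 2079 has 31 days -> back to November 30, 2079 -> 20 left
November 2079: 30 - 20 = 10 -> lands on November 10

Result: 2079-11-10


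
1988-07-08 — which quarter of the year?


Month: July (month 7)
Q1: Jan-Mar, Q2: Apr-Jun, Q3: Jul-Sep, Q4: Oct-Dec

Q3


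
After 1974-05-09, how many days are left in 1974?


Day of year: 129 of 365
Remaining = 365 - 129

236 days


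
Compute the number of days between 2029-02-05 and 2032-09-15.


From 2029-02-05 to 2032-09-15
2029-02-05: days before February = 31; day of year = 31 + 5 = 36
2032-09-15: days before September = 31 + 29 + 31 + 30 + 31 + 30 + 31 + 31 = 244 (2032 is a leap year); day of year = 244 + 15 = 259
Rest of 2029: 365 - 36 = 329
Full years 2030 (365), 2031 (365): 730
Total = 329 + 730 + 259 = 1318

1318 days


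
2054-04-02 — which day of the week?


Date: April 2, 2054
Anchor: Jan 1, 2054. With p = 2054 - 1 = 2053: (p + p//4 - p//100 + p//400) mod 7 = (2053 + 513 - 20 + 5) mod 7 = 2551 mod 7 = 3 -> Thursday (Mon=0 ... Sun=6)
Days before April (Jan-Mar): 90; offset = 90 + 2 - 1 = 91
Weekday index = (3 + 91) mod 7 = 3

Day of the week: Thursday


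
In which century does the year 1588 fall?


Century = (year - 1) // 100 + 1
= (1588 - 1) // 100 + 1
= 1587 // 100 + 1
= 15 + 1

16th century


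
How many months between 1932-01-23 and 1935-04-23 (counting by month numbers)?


From January 1932 to April 1935
3 years * 12 = 36 months, plus 3 months = 39

39 months


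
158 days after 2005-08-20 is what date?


Start: 2005-08-20, add 158 days
August 2005 has 31 days: 31 - 20 = 11 days to August 31 -> 147 left
September 2005 has 30 days -> 117 left
October 2005 has 31 days -> 86 left
November 2005 has 30 days -> 56 left
December 2005 has 31 days -> 25 left
January 2006: 25 <= 31 -> lands on January 25

Result: 2006-01-25


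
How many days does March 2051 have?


March 2051

31 days


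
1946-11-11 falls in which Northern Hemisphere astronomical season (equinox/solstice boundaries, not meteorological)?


Date: November 11
Astronomical Autumn (approx.; exact equinox/solstice day varies by year): September 22 to December 20
November 11 falls within the Autumn window

Autumn


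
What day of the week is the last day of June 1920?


June 1920 has 30 days
Anchor: Jan 1, 1920. With p = 1920 - 1 = 1919: (p + p//4 - p//100 + p//400) mod 7 = (1919 + 479 - 19 + 4) mod 7 = 2383 mod 7 = 3 -> Thursday (Mon=0 ... Sun=6)
Days before June (Jan-May): 152; June 1 index = (3 + 152) mod 7 = 1 -> Tuesday
Last day offset: 30 - 1 = 29 days
Weekday index = (1 + 29) mod 7 = 2

Wednesday, June 30


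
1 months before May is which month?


May is month 5
5 - 1 = 4

April


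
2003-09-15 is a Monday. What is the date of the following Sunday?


Current: Monday
Target: Sunday
Days ahead: 6

Next Sunday: 2003-09-21


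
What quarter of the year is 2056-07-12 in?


Month: July (month 7)
Q1: Jan-Mar, Q2: Apr-Jun, Q3: Jul-Sep, Q4: Oct-Dec

Q3


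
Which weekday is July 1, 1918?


Target: July 1, 1918
Anchor: Jan 1, 1918. With p = 1918 - 1 = 1917: (p + p//4 - p//100 + p//400) mod 7 = (1917 + 479 - 19 + 4) mod 7 = 2381 mod 7 = 1 -> Tuesday (Mon=0 ... Sun=6)
Days before July (Jan-Jun): 181 days
Weekday index = (1 + 181) mod 7 = 0

Monday


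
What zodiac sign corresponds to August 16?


Date: August 16
Conventional tropical zodiac dates: Leo from July 23 onward; Virgo starts August 23
August 16 falls within the Leo range

Leo


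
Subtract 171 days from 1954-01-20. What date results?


Start: 1954-01-20, subtract 171 days
Back 20 days from January 20 reaches December 31, 1953 -> 151 left
December 1953 has 31 days -> back to November 30, 1953 -> 120 left
November 1953 has 30 days -> back to October 31, 1953 -> 90 left
October 1953 has 31 days -> back to September 30, 1953 -> 59 left
September 1953 has 30 days -> back to August 31, 1953 -> 29 left
August 1953: 31 - 29 = 2 -> lands on August 2

Result: 1953-08-02


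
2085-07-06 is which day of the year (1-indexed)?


Date: July 6, 2085
Days in months 1 through 6: 181
Plus 6 days in July

Day of year: 187


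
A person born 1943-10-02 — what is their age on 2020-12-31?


Birth: 1943-10-02
Reference: 2020-12-31
Year difference: 2020 - 1943 = 77

77 years old


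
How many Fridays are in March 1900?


March 1900 has 31 days
Anchor: Jan 1, 1900. With p = 1900 - 1 = 1899: (p + p//4 - p//100 + p//400) mod 7 = (1899 + 474 - 18 + 4) mod 7 = 2359 mod 7 = 0 -> Monday (Mon=0 ... Sun=6)
Days before March (Jan-Feb): 59; March 1 index = (0 + 59) mod 7 = 3 -> Thursday
First Friday is March 2
Fridays: 2, 9, 16, 23, 30

5 Fridays


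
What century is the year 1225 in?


Century = (year - 1) // 100 + 1
= (1225 - 1) // 100 + 1
= 1224 // 100 + 1
= 12 + 1

13th century


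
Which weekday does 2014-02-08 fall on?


Date: February 8, 2014
Anchor: Jan 1, 2014. With p = 2014 - 1 = 2013: (p + p//4 - p//100 + p//400) mod 7 = (2013 + 503 - 20 + 5) mod 7 = 2501 mod 7 = 2 -> Wednesday (Mon=0 ... Sun=6)
Days before February (Jan): 31; offset = 31 + 8 - 1 = 38
Weekday index = (2 + 38) mod 7 = 5

Day of the week: Saturday


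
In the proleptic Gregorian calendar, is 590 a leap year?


Gregorian leap year rule: divisible by 4, but not by 100, unless also by 400.
590 is not divisible by 4 -> not a leap year

No


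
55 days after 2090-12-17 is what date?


Start: 2090-12-17, add 55 days
December 2090 has 31 days: 31 - 17 = 14 days to December 31 -> 41 left
January 2091 has 31 days -> 10 left
February 2091: 10 <= 28 -> lands on February 10

Result: 2091-02-10


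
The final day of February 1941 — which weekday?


February 1941 has 28 days
Anchor: Jan 1, 1941. With p = 1941 - 1 = 1940: (p + p//4 - p//100 + p//400) mod 7 = (1940 + 485 - 19 + 4) mod 7 = 2410 mod 7 = 2 -> Wednesday (Mon=0 ... Sun=6)
Days before February (Jan): 31; February 1 index = (2 + 31) mod 7 = 5 -> Saturday
Last day offset: 28 - 1 = 27 days
Weekday index = (5 + 27) mod 7 = 4

Friday, February 28


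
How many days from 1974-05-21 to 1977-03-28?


From 1974-05-21 to 1977-03-28
1974-05-21: days before May = 31 + 28 + 31 + 30 = 120 (1974 is not a leap year); day of year = 120 + 21 = 141
1977-03-28: days before March = 31 + 28 = 59 (1977 is not a leap year); day of year = 59 + 28 = 87
Rest of 1974: 365 - 141 = 224
Full years 1975 (365), 1976 (366): 731
Total = 224 + 731 + 87 = 1042

1042 days


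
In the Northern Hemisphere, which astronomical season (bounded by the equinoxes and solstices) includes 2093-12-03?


Date: December 3
Astronomical Autumn (approx.; exact equinox/solstice day varies by year): September 22 to December 20
December 3 falls within the Autumn window

Autumn


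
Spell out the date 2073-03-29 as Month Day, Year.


ISO 2073-03-29 parses as year=2073, month=03, day=29
Month 3 -> March

March 29, 2073


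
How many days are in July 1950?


July 1950

31 days


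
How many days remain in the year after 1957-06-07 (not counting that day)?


Day of year: 158 of 365
Remaining = 365 - 158

207 days


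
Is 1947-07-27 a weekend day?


Anchor: Jan 1, 1947. With p = 1947 - 1 = 1946: (p + p//4 - p//100 + p//400) mod 7 = (1946 + 486 - 19 + 4) mod 7 = 2417 mod 7 = 2 -> Wednesday (Mon=0 ... Sun=6)
Day of year: 208; offset = 207
Weekday index = (2 + 207) mod 7 = 6 -> Sunday
Weekend days: Saturday, Sunday

Yes


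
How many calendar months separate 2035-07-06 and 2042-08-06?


From July 2035 to August 2042
7 years * 12 = 84 months, plus 1 month = 85

85 months


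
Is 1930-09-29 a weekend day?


Anchor: Jan 1, 1930. With p = 1930 - 1 = 1929: (p + p//4 - p//100 + p//400) mod 7 = (1929 + 482 - 19 + 4) mod 7 = 2396 mod 7 = 2 -> Wednesday (Mon=0 ... Sun=6)
Day of year: 272; offset = 271
Weekday index = (2 + 271) mod 7 = 0 -> Monday
Weekend days: Saturday, Sunday

No


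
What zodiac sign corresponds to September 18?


Date: September 18
Conventional tropical zodiac dates: Virgo from August 23 onward; Libra starts September 23
September 18 falls within the Virgo range

Virgo


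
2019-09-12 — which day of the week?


Date: September 12, 2019
Anchor: Jan 1, 2019. With p = 2019 - 1 = 2018: (p + p//4 - p//100 + p//400) mod 7 = (2018 + 504 - 20 + 5) mod 7 = 2507 mod 7 = 1 -> Tuesday (Mon=0 ... Sun=6)
Days before September (Jan-Aug): 243; offset = 243 + 12 - 1 = 254
Weekday index = (1 + 254) mod 7 = 3

Day of the week: Thursday


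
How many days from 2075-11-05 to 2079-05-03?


From 2075-11-05 to 2079-05-03
2075-11-05: days before November = 31 + 28 + 31 + 30 + 31 + 30 + 31 + 31 + 30 + 31 = 304 (2075 is not a leap year); day of year = 304 + 5 = 309
2079-05-03: days before May = 31 + 28 + 31 + 30 = 120 (2079 is not a leap year); day of year = 120 + 3 = 123
Rest of 2075: 365 - 309 = 56
Full years 2076 (366), 2077 (365), 2078 (365): 1096
Total = 56 + 1096 + 123 = 1275

1275 days


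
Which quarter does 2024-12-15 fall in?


Month: December (month 12)
Q1: Jan-Mar, Q2: Apr-Jun, Q3: Jul-Sep, Q4: Oct-Dec

Q4


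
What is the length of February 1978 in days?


February 1978 (leap year: no)

28 days


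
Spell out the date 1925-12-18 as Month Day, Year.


ISO 1925-12-18 parses as year=1925, month=12, day=18
Month 12 -> December

December 18, 1925


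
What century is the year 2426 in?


Century = (year - 1) // 100 + 1
= (2426 - 1) // 100 + 1
= 2425 // 100 + 1
= 24 + 1

25th century


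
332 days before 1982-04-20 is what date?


Start: 1982-04-20, subtract 332 days
Back 20 days from April 20 reaches March 31, 1982 -> 312 left
March 1982 has 31 days -> back to February 28, 1982 -> 281 left
February 1982 has 28 days -> back to January 31, 1982 -> 253 left
January 1982 has 31 days -> back to December 31, 1981 -> 222 left
December 1981 has 31 days -> back to November 30, 1981 -> 191 left
November 1981 has 30 days -> back to October 31, 1981 -> 161 left
October 1981 has 31 days -> back to September 30, 1981 -> 130 left
September 1981 has 30 days -> back to August 31, 1981 -> 100 left
August 1981 has 31 days -> back to July 31, 1981 -> 69 left
July 1981 has 31 days -> back to June 30, 1981 -> 38 left
June 1981 has 30 days -> back to May 31, 1981 -> 8 left
May 1981: 31 - 8 = 23 -> lands on May 23

Result: 1981-05-23


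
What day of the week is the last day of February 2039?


February 2039 has 28 days
Anchor: Jan 1, 2039. With p = 2039 - 1 = 2038: (p + p//4 - p//100 + p//400) mod 7 = (2038 + 509 - 20 + 5) mod 7 = 2532 mod 7 = 5 -> Saturday (Mon=0 ... Sun=6)
Days before February (Jan): 31; February 1 index = (5 + 31) mod 7 = 1 -> Tuesday
Last day offset: 28 - 1 = 27 days
Weekday index = (1 + 27) mod 7 = 0

Monday, February 28


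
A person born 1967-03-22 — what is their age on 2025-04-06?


Birth: 1967-03-22
Reference: 2025-04-06
Year difference: 2025 - 1967 = 58

58 years old


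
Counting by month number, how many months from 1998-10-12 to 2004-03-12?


From October 1998 to March 2004
6 years * 12 = 72 months, minus 7 months = 65

65 months


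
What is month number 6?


Month 6 of 12

June


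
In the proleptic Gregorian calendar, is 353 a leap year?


Gregorian leap year rule: divisible by 4, but not by 100, unless also by 400.
353 is not divisible by 4 -> not a leap year

No


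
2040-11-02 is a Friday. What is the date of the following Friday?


Current: Friday
Target: Friday
Days ahead: 7

Next Friday: 2040-11-09


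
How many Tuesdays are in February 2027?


February 2027 has 28 days
Anchor: Jan 1, 2027. With p = 2027 - 1 = 2026: (p + p//4 - p//100 + p//400) mod 7 = (2026 + 506 - 20 + 5) mod 7 = 2517 mod 7 = 4 -> Friday (Mon=0 ... Sun=6)
Days before February (Jan): 31; February 1 index = (4 + 31) mod 7 = 0 -> Monday
First Tuesday is February 2
Tuesdays: 2, 9, 16, 23

4 Tuesdays


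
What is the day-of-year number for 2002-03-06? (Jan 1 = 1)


Date: March 6, 2002
Days in months 1 through 2: 59
Plus 6 days in March

Day of year: 65


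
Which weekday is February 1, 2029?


Target: February 1, 2029
Anchor: Jan 1, 2029. With p = 2029 - 1 = 2028: (p + p//4 - p//100 + p//400) mod 7 = (2028 + 507 - 20 + 5) mod 7 = 2520 mod 7 = 0 -> Monday (Mon=0 ... Sun=6)
Days before February (Jan): 31 days
Weekday index = (0 + 31) mod 7 = 3

Thursday


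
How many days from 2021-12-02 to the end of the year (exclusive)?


Day of year: 336 of 365
Remaining = 365 - 336

29 days


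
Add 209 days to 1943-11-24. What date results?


Start: 1943-11-24, add 209 days
November 1943 has 30 days: 30 - 24 = 6 days to November 30 -> 203 left
December 1943 has 31 days -> 172 left
January 1944 has 31 days -> 141 left
February 1944 has 29 days -> 112 left
March 1944 has 31 days -> 81 left
April 1944 has 30 days -> 51 left
May 1944 has 31 days -> 20 left
June 1944: 20 <= 30 -> lands on June 20

Result: 1944-06-20


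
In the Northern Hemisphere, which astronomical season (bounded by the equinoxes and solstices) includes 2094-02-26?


Date: February 26
Astronomical Winter (approx.; exact equinox/solstice day varies by year): December 21 to March 19
February 26 falls within the Winter window

Winter


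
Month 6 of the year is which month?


Month 6 of 12

June


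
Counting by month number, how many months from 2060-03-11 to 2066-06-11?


From March 2060 to June 2066
6 years * 12 = 72 months, plus 3 months = 75

75 months


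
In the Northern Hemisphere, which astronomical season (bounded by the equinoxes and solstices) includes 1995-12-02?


Date: December 2
Astronomical Autumn (approx.; exact equinox/solstice day varies by year): September 22 to December 20
December 2 falls within the Autumn window

Autumn


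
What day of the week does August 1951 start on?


Target: August 1, 1951
Anchor: Jan 1, 1951. With p = 1951 - 1 = 1950: (p + p//4 - p//100 + p//400) mod 7 = (1950 + 487 - 19 + 4) mod 7 = 2422 mod 7 = 0 -> Monday (Mon=0 ... Sun=6)
Days before August (Jan-Jul): 212 days
Weekday index = (0 + 212) mod 7 = 2

Wednesday


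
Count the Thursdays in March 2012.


March 2012 has 31 days
Anchor: Jan 1, 2012. With p = 2012 - 1 = 2011: (p + p//4 - p//100 + p//400) mod 7 = (2011 + 502 - 20 + 5) mod 7 = 2498 mod 7 = 6 -> Sunday (Mon=0 ... Sun=6)
Days before March (Jan-Feb): 60; March 1 index = (6 + 60) mod 7 = 3 -> Thursday
First Thursday is March 1
Thursdays: 1, 8, 15, 22, 29

5 Thursdays


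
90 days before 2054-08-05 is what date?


Start: 2054-08-05, subtract 90 days
Back 5 days from August 5 reaches July 31, 2054 -> 85 left
July 2054 has 31 days -> back to June 30, 2054 -> 54 left
June 2054 has 30 days -> back to May 31, 2054 -> 24 left
May 2054: 31 - 24 = 7 -> lands on May 7

Result: 2054-05-07


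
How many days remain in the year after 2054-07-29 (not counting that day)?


Day of year: 210 of 365
Remaining = 365 - 210

155 days


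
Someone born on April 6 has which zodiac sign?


Date: April 6
Conventional tropical zodiac dates: Aries from March 21 onward; Taurus starts April 20
April 6 falls within the Aries range

Aries


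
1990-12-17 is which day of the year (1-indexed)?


Date: December 17, 1990
Days in months 1 through 11: 334
Plus 17 days in December

Day of year: 351


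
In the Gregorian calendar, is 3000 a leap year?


Gregorian leap year rule: divisible by 4, but not by 100, unless also by 400.
3000 is divisible by 100 but not 400 -> not a leap year

No


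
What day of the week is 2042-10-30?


Date: October 30, 2042
Anchor: Jan 1, 2042. With p = 2042 - 1 = 2041: (p + p//4 - p//100 + p//400) mod 7 = (2041 + 510 - 20 + 5) mod 7 = 2536 mod 7 = 2 -> Wednesday (Mon=0 ... Sun=6)
Days before October (Jan-Sep): 273; offset = 273 + 30 - 1 = 302
Weekday index = (2 + 302) mod 7 = 3

Day of the week: Thursday


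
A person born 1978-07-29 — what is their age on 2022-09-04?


Birth: 1978-07-29
Reference: 2022-09-04
Year difference: 2022 - 1978 = 44

44 years old


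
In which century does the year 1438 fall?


Century = (year - 1) // 100 + 1
= (1438 - 1) // 100 + 1
= 1437 // 100 + 1
= 14 + 1

15th century


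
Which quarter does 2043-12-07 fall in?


Month: December (month 12)
Q1: Jan-Mar, Q2: Apr-Jun, Q3: Jul-Sep, Q4: Oct-Dec

Q4


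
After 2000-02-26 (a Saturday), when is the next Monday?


Current: Saturday
Target: Monday
Days ahead: 2

Next Monday: 2000-02-28


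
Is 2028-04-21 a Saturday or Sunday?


Anchor: Jan 1, 2028. With p = 2028 - 1 = 2027: (p + p//4 - p//100 + p//400) mod 7 = (2027 + 506 - 20 + 5) mod 7 = 2518 mod 7 = 5 -> Saturday (Mon=0 ... Sun=6)
Day of year: 112; offset = 111
Weekday index = (5 + 111) mod 7 = 4 -> Friday
Weekend days: Saturday, Sunday

No


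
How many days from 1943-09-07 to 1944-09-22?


From 1943-09-07 to 1944-09-22
1943-09-07: days before September = 31 + 28 + 31 + 30 + 31 + 30 + 31 + 31 = 243 (1943 is not a leap year); day of year = 243 + 7 = 250
1944-09-22: days before September = 31 + 29 + 31 + 30 + 31 + 30 + 31 + 31 = 244 (1944 is a leap year); day of year = 244 + 22 = 266
Rest of 1943: 365 - 250 = 115
Total = 115 + 266 = 381

381 days


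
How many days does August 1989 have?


August 1989

31 days


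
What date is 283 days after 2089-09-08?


Start: 2089-09-08, add 283 days
September 2089 has 30 days: 30 - 8 = 22 days to September 30 -> 261 left
October 2089 has 31 days -> 230 left
November 2089 has 30 days -> 200 left
December 2089 has 31 days -> 169 left
January 2090 has 31 days -> 138 left
February 2090 has 28 days -> 110 left
March 2090 has 31 days -> 79 left
April 2090 has 30 days -> 49 left
May 2090 has 31 days -> 18 left
June 2090: 18 <= 30 -> lands on June 18

Result: 2090-06-18


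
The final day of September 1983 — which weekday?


September 1983 has 30 days
Anchor: Jan 1, 1983. With p = 1983 - 1 = 1982: (p + p//4 - p//100 + p//400) mod 7 = (1982 + 495 - 19 + 4) mod 7 = 2462 mod 7 = 5 -> Saturday (Mon=0 ... Sun=6)
Days before September (Jan-Aug): 243; September 1 index = (5 + 243) mod 7 = 3 -> Thursday
Last day offset: 30 - 1 = 29 days
Weekday index = (3 + 29) mod 7 = 4

Friday, September 30


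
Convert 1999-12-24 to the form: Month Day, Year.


ISO 1999-12-24 parses as year=1999, month=12, day=24
Month 12 -> December

December 24, 1999


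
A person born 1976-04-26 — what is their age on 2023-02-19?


Birth: 1976-04-26
Reference: 2023-02-19
Year difference: 2023 - 1976 = 47
Birthday not yet reached in 2023, subtract 1

46 years old


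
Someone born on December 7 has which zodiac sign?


Date: December 7
Conventional tropical zodiac dates: Sagittarius from November 22 onward; Capricorn starts December 22
December 7 falls within the Sagittarius range

Sagittarius


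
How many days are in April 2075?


April 2075

30 days


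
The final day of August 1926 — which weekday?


August 1926 has 31 days
Anchor: Jan 1, 1926. With p = 1926 - 1 = 1925: (p + p//4 - p//100 + p//400) mod 7 = (1925 + 481 - 19 + 4) mod 7 = 2391 mod 7 = 4 -> Friday (Mon=0 ... Sun=6)
Days before August (Jan-Jul): 212; August 1 index = (4 + 212) mod 7 = 6 -> Sunday
Last day offset: 31 - 1 = 30 days
Weekday index = (6 + 30) mod 7 = 1

Tuesday, August 31


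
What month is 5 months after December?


December is month 12
12 + 5 = 17; wrap: 17 - 12 = 5

May


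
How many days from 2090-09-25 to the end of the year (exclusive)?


Day of year: 268 of 365
Remaining = 365 - 268

97 days


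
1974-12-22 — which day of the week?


Date: December 22, 1974
Anchor: Jan 1, 1974. With p = 1974 - 1 = 1973: (p + p//4 - p//100 + p//400) mod 7 = (1973 + 493 - 19 + 4) mod 7 = 2451 mod 7 = 1 -> Tuesday (Mon=0 ... Sun=6)
Days before December (Jan-Nov): 334; offset = 334 + 22 - 1 = 355
Weekday index = (1 + 355) mod 7 = 6

Day of the week: Sunday
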